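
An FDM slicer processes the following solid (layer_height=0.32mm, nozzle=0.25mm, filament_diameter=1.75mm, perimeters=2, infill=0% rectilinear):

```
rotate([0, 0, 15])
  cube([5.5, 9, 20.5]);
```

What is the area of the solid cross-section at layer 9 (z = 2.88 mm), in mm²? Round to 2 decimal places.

At z = 2.88 mm: the 5.5×9 cube contributes its full rectangle (area 49.50 mm²); (rotated 15° about Z; rotation is an isometry so areas/perimeters/island counts are preserved). Overall, the cross-section is a single solid region. Net area = 49.50 mm².

49.50 mm²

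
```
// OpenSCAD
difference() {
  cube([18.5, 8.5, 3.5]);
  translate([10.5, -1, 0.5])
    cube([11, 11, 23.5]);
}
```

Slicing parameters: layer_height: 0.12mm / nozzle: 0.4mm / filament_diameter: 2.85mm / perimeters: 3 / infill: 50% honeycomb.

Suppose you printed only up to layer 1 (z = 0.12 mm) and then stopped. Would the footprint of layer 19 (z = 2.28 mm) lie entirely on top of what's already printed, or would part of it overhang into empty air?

entirely on top

Compare the two slices. At z = 0.12: the 18.5×8.5 cube contributes its full rectangle (area 157.25 mm²); the cube at (10.5, -1) is not intersected at this z (z outside [0.5, 24]); After the difference (first − rest): none of the subtracted shapes is present at this height, so the 18.5×8.5 cube is unchanged — area = 157.25 mm². At z = 2.28: the 18.5×8.5 cube contributes its full rectangle (area 157.25 mm²); the cube at (10.5, -1) (footprint 11×11) is included at this height (area 121.00 mm²); Taking the first minus the rest: starting from the 18.5×8.5 cube (157.25 mm²), the 11×11 cube at (10.5, -1) partially overlaps it — only the 68.00 mm² overlap (of its 121.00 mm²) is removed, clipping the outline — area = 89.25 mm². Checking containment: the cross-section at z = 2.28 is a subset of the cross-section at z = 0.12.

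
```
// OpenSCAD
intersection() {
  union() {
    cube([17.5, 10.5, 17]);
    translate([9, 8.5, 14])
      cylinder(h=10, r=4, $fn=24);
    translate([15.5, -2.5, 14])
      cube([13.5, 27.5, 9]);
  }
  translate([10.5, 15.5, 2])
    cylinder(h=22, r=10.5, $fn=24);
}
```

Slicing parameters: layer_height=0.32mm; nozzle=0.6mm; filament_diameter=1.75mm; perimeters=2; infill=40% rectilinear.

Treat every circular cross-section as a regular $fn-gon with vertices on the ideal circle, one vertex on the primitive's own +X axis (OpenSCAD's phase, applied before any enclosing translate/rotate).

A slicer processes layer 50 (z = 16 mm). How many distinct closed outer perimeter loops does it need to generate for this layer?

At z = 16 mm: the 17.5×10.5 cube contributes its full rectangle; the r=4 cylinder at (9, 8.5) contributes a regular 24-gon of circumradius 4; the 13.5×27.5 cube at (15.5, -2.5) contributes its full rectangle; Taking the union: the regions partially overlap (shared area 61.06 mm²), so overlapping operands fuse into one piece — 1 connected region; the r=10.5 cylinder at (10.5, 15.5) contributes a regular 24-gon of circumradius 10.5; Keeping only the common overlap: the r=10.5 cylinder at (10.5, 15.5) partially overlaps the result so far; clipping to the common part keeps 141.21 mm² — 1 connected region. The result has 1 disconnected region.

1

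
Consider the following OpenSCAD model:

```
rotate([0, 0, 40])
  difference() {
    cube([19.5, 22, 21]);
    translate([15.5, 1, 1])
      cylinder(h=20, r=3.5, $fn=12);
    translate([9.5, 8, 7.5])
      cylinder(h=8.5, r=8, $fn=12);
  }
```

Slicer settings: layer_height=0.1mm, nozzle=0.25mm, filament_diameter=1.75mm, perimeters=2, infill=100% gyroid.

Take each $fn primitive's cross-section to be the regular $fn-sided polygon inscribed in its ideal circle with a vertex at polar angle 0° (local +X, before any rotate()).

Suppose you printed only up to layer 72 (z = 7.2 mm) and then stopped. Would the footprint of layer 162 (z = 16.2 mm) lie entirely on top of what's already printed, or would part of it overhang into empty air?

entirely on top

Compare the two slices. At z = 7.2: the 19.5×22 cube contributes its full rectangle (area 429.00 mm²); the r=3.5 cylinder at (15.5, 1) gives a regular 12-gon of circumradius 3.5 (constant along its height) (area = (12/2)·3.500²·sin(360°/12) = 36.75 mm²); the cylinder at (9.5, 8) is absent (z outside [7.5, 16]); After the difference (first − rest): starting from the 19.5×22 cube (429.00 mm²), the r=3.5 cylinder at (15.5, 1) partially overlaps it — only the 25.11 mm² overlap (of its 36.75 mm²) is removed, clipping the outline — area = 403.89 mm²; (whole slice rotated 40° about Z — lengths, areas and connectivity unchanged). At z = 16.2: the 19.5×22 cube contributes its full rectangle (area 429.00 mm²); the r=3.5 cylinder at (15.5, 1) gives a regular 12-gon of circumradius 3.5 (constant along its height) (area = (12/2)·3.500²·sin(360°/12) = 36.75 mm²); the cylinder at (9.5, 8) does not reach this height (z outside [7.5, 16]); Subtracting the remaining from the first: starting from the 19.5×22 cube (429.00 mm²), the r=3.5 cylinder at (15.5, 1) partially overlaps it — only the 25.11 mm² overlap (of its 36.75 mm²) is removed, clipping the outline — area = 403.89 mm²; (rotated 40° about Z; rotation is an isometry so areas/perimeters/island counts are preserved). Checking containment: the cross-section at z = 16.2 is a subset of the cross-section at z = 7.2.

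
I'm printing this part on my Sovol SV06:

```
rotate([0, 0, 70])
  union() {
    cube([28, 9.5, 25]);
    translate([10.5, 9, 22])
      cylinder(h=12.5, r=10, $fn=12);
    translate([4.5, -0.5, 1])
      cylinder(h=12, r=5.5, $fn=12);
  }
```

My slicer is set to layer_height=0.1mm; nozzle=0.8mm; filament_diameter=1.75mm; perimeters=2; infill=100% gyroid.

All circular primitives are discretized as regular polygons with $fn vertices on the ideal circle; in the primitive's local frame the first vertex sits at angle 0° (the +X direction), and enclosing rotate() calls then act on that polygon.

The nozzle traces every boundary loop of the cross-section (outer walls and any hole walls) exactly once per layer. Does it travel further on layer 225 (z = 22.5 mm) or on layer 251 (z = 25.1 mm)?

layer 225 (z = 22.5 mm)

Layer 225 (z = 22.5): the cube (footprint 28×9.5) is included at this height (perimeter 75.00 mm); the r=10 cylinder at (10.5, 9) contributes a regular 12-gon of circumradius 10 (perimeter = 2·12·10.000·sin(180°/12) = 62.12 mm); the cylinder at (4.5, -0.5) is absent (z outside [1, 13]); Combining (union): the regions partially overlap (shared area 156.20 mm²), so the edge portions inside another operand are dropped and the merged outline is re-measured after clipping — boundary = 85.55 mm; (whole slice rotated 70° about Z — lengths, areas and connectivity unchanged). So its perimeter = 85.55 mm. Layer 251 (z = 25.1): the cube does not reach this height (z outside [0, 25]); the r=10 cylinder at (10.5, 9) gives a regular 12-gon of circumradius 10 (constant along its height) (perimeter = 2·12·10.000·sin(180°/12) = 62.12 mm); the cylinder at (4.5, -0.5) is absent (z outside [1, 13]); Combining (union): only the r=10 cylinder at (10.5, 9) is present, so the union is just that shape — boundary = 62.12 mm; (whole slice rotated 70° about Z — lengths, areas and connectivity unchanged). So its perimeter = 62.12 mm. Layer 225 is larger (85.55 vs 62.12 mm).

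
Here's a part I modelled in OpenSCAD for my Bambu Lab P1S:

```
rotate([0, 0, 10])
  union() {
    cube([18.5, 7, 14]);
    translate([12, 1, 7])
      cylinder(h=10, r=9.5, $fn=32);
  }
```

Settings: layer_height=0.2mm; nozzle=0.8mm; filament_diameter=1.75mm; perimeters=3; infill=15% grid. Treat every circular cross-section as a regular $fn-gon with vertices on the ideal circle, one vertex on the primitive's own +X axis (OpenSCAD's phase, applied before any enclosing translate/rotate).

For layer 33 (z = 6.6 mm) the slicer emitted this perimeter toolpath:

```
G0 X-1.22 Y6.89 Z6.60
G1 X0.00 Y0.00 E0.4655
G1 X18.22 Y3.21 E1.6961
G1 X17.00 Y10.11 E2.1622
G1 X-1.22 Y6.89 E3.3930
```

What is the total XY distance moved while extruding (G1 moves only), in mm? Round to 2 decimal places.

Sum the Euclidean lengths of each G1 segment: total = 51.01 mm.

51.01 mm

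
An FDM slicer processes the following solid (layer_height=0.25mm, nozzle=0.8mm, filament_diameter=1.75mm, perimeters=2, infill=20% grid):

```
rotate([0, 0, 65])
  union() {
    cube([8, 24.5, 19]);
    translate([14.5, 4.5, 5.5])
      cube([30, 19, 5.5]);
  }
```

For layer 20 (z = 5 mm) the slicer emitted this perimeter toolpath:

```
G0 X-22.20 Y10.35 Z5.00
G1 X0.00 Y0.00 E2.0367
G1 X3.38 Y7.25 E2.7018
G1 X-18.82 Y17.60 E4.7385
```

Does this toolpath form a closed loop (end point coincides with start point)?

Start point (G0): (-22.20, 10.35). End point (last G1): the path does not return to the start — open.

no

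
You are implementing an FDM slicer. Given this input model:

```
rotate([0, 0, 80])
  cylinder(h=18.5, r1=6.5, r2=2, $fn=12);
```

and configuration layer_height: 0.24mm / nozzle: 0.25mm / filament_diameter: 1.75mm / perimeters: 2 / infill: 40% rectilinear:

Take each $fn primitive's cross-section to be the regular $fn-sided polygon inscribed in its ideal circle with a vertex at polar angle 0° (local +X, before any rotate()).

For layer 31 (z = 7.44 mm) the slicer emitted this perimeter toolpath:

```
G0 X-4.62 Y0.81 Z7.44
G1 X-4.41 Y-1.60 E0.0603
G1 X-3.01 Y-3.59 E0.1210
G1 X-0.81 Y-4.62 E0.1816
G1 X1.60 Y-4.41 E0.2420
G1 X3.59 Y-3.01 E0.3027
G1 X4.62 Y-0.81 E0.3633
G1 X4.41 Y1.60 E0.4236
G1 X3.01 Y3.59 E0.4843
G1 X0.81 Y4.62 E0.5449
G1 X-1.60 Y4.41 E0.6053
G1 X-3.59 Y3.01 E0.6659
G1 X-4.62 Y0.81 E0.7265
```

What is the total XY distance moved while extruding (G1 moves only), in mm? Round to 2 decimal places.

29.13 mm

Sum the Euclidean lengths of each G1 segment: total = 29.13 mm.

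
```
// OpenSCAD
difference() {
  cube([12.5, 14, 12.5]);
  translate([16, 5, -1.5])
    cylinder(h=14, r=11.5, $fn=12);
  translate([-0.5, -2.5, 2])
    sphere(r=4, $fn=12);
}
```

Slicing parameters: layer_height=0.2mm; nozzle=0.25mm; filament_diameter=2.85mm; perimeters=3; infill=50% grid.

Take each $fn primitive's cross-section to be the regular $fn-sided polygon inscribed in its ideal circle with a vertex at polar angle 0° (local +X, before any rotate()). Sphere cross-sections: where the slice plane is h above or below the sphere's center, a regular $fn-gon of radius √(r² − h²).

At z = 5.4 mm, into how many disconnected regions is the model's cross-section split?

1

At z = 5.4 mm: the 12.5×14 cube contributes its full rectangle; the r=11.5 cylinder at (16, 5) contributes a regular 12-gon of circumradius 11.5; the r=4 sphere at (-0.5, -2.5) contributes a regular 12-gon of circumradius √(4²−3.4²) = 2.107; After the difference (first − rest): starting from the 12.5×14 cube, the r=11.5 cylinder at (16, 5) partially overlaps it — only the 93.93 mm² overlap (of its 396.75 mm²) is removed, clipping the outline; the r=4 sphere at (-0.5, -2.5) misses the remaining region (no effect) — 1 connected region. The result has 1 disconnected region.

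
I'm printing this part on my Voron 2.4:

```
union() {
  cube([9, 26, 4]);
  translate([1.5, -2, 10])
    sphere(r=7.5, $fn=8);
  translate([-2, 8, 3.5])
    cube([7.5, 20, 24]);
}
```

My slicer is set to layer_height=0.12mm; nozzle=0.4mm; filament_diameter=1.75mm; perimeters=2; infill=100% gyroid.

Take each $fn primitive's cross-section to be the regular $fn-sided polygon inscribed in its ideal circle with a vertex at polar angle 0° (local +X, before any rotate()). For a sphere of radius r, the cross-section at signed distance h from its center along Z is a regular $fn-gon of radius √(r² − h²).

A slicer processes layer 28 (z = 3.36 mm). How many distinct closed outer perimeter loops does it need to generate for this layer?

1

At z = 3.36 mm: the 9×26 cube contributes its full rectangle; the r=7.5 sphere at (1.5, -2) slices to a regular 8-gon of circumradius 3.487 (√(r²−h²) with h=6.64 from center); the cube at (-2, 8) is absent (z outside [3.5, 27.5]); Merging all regions: the regions partially overlap (shared area 4.22 mm²), so overlapping operands fuse into one piece — 1 connected region. The result has 1 disconnected region.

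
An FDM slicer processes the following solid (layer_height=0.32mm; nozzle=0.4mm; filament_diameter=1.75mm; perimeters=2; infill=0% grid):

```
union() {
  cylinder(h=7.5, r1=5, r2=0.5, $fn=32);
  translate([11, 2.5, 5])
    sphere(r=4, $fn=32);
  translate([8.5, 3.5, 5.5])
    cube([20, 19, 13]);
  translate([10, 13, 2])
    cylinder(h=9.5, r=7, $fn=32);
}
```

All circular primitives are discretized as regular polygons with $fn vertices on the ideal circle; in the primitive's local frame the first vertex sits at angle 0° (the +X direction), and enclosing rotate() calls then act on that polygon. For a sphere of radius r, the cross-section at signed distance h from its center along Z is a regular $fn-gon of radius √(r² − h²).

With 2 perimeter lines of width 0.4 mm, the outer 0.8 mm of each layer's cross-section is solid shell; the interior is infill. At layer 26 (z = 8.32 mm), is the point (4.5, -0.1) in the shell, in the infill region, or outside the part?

At z = 8.32 mm: the cone does not reach this height (z outside [0, 7.5]); the sphere at (11, 2.5): section is a regular 32-gon, circumradius = √(r²−h²) = √(4²−3.32²) = 2.231; the cube at (8.5, 3.5) (footprint 20×19) is included at this height; the cylinder at (10, 13): section is a regular 32-gon, circumradius r=7; Merging all regions: the regions partially overlap (shared area 100.73 mm²), so overlapping operands fuse into one piece — 1 connected region. Overall, the cross-section is a single solid region. The nearest boundary edge runs (9.14, 1.26)→(8.94, 1.65); distance from the point to it = 4.77 mm. The point is not inside any of the regions above, so it lies outside the cross-section (4.77 mm from the nearest boundary).

outside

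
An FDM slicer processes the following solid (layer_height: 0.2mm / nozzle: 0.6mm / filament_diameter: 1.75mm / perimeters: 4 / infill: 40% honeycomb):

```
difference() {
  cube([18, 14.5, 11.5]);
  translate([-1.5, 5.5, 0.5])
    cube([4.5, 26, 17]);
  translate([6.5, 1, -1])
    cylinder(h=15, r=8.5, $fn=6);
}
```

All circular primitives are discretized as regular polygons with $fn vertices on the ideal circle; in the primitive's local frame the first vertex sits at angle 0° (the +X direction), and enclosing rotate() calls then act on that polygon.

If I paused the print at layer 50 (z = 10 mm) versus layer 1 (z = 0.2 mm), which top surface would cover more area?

layer 1 (z = 0.2 mm)

Layer 50 (z = 10): the cube is present — its section is the full 18×14.5 rectangle (area 261.00 mm²); the cube at (-1.5, 5.5) (footprint 4.5×26) is included at this height (area 117.00 mm²); the cylinder at (6.5, 1): section is a regular 6-gon, circumradius r=8.5 (area = (6/2)·8.500²·sin(360°/6) = 187.71 mm²); Subtracting the remaining from the first: starting from the 18×14.5 cube (261.00 mm²), the 4.5×26 cube at (-1.5, 5.5) partially overlaps it — only the 27.00 mm² overlap (of its 117.00 mm²) is removed, clipping the outline; the r=8.5 cylinder at (6.5, 1) partially overlaps it — only the 100.59 mm² overlap (of its 187.71 mm²) is removed, clipping the outline — area = 133.41 mm². So its area = 133.41 mm². Layer 1 (z = 0.2): the 18×14.5 cube contributes its full rectangle (area 261.00 mm²); the cube at (-1.5, 5.5) does not reach this height (z outside [0.5, 17.5]); the r=8.5 cylinder at (6.5, 1) gives a regular 6-gon of circumradius 8.5 (constant along its height) (area = (6/2)·8.500²·sin(360°/6) = 187.71 mm²); Subtracting the remaining from the first: starting from the 18×14.5 cube (261.00 mm²), the r=8.5 cylinder at (6.5, 1) partially overlaps it — only the 105.10 mm² overlap (of its 187.71 mm²) is removed, clipping the outline — area = 155.90 mm². So its area = 155.90 mm². Layer 1 is larger (155.90 vs 133.41 mm²).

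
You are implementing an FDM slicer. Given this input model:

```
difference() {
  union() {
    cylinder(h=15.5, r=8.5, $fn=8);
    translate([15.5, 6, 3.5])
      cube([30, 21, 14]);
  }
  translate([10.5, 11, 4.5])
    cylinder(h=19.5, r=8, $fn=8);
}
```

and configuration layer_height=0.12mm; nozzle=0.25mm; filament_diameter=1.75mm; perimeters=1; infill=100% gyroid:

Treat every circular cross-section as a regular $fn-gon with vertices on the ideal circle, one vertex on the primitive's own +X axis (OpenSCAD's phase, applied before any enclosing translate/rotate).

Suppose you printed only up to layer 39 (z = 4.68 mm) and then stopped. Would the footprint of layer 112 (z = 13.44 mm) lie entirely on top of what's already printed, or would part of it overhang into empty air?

Compare the two slices. At z = 4.68: the cylinder: section is a regular 8-gon, circumradius r=8.5 (area = (8/2)·8.500²·sin(360°/8) = 204.35 mm²); the cube at (15.5, 6) (footprint 30×21) is included at this height (area 630.00 mm²); Combining (union): the 2 present regions are separate (no shared area or edge), so areas and boundary lengths simply add and each stays a separate island — area = 834.35 mm²; the r=8 cylinder at (10.5, 11) gives a regular 8-gon of circumradius 8 (constant along its height) (area = (8/2)·8.000²·sin(360°/8) = 181.02 mm²); Taking the first minus the rest: starting from that combined region (834.35 mm²), the r=8 cylinder at (10.5, 11) partially overlaps it — only the 22.26 mm² overlap (of its 181.02 mm²) is removed, clipping the outline — area = 812.09 mm². At z = 13.44: the r=8.5 cylinder contributes a regular 8-gon of circumradius 8.5 (area = (8/2)·8.500²·sin(360°/8) = 204.35 mm²); the 30×21 cube at (15.5, 6) contributes its full rectangle (area 630.00 mm²); Combining (union): the 2 present regions are separate (no shared area or edge), so areas and boundary lengths simply add and each stays a separate island — area = 834.35 mm²; the r=8 cylinder at (10.5, 11) gives a regular 8-gon of circumradius 8 (constant along its height) (area = (8/2)·8.000²·sin(360°/8) = 181.02 mm²); After the difference (first − rest): starting from the result so far (834.35 mm²), the r=8 cylinder at (10.5, 11) partially overlaps it — only the 22.26 mm² overlap (of its 181.02 mm²) is removed, clipping the outline — area = 812.09 mm². Checking containment: the cross-section at z = 13.44 is a subset of the cross-section at z = 4.68.

entirely on top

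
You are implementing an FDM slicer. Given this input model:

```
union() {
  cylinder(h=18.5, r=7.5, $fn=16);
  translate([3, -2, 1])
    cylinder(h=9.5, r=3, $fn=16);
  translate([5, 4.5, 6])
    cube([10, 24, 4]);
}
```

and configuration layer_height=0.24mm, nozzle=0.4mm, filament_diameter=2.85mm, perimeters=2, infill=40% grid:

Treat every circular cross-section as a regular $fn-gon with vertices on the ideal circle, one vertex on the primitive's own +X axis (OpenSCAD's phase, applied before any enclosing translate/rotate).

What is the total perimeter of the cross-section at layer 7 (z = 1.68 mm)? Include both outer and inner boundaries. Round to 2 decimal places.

46.82 mm

At z = 1.68 mm: the r=7.5 cylinder gives a regular 16-gon of circumradius 7.5 (constant along its height) (perimeter = 2·16·7.500·sin(180°/16) = 46.82 mm); the r=3 cylinder at (3, -2) contributes a regular 16-gon of circumradius 3 (perimeter = 2·16·3.000·sin(180°/16) = 18.73 mm); the cube at (5, 4.5) is absent (z outside [6, 10]); Taking the union: the r=3 cylinder at (3, -2) lies entirely inside the r=7.5 cylinder, so the union is just the r=7.5 cylinder — boundary = 46.82 mm. Overall, the cross-section is a single solid region. Total boundary length (outer) = 46.82 mm.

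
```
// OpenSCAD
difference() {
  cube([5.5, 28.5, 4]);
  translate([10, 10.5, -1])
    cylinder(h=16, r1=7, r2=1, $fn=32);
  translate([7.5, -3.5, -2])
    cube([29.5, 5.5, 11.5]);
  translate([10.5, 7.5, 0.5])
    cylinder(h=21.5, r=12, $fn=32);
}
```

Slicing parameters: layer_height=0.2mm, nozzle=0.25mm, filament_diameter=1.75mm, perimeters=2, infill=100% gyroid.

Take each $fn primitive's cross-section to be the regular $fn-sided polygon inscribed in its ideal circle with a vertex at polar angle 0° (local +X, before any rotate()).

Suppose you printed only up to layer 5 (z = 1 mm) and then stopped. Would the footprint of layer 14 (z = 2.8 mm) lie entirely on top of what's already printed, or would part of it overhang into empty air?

Compare the two slices. At z = 1: the cube (footprint 5.5×28.5) is included at this height (area 156.75 mm²); the cone at (10, 10.5) (r1=7→r2=1) has section circumradius 6.250 here — a regular 32-gon (area = (32/2)·6.250²·sin(360°/32) = 121.93 mm²); the cube at (7.5, -3.5) is present — its section is the full 29.5×5.5 rectangle (area 162.25 mm²); the r=12 cylinder at (10.5, 7.5) contributes a regular 32-gon of circumradius 12 (area = (32/2)·12.000²·sin(360°/32) = 449.49 mm²); After the difference (first − rest): starting from the 5.5×28.5 cube (156.75 mm²), the cone at (10, 10.5) partially overlaps it — only the 10.25 mm² overlap (of its 121.93 mm²) is removed, clipping the outline; the 29.5×5.5 cube at (7.5, -3.5) misses the remaining region (no effect); the r=12 cylinder at (10.5, 7.5) partially overlaps it — only the 78.72 mm² overlap (of its 449.49 mm²) is removed, clipping the outline — area = 67.78 mm². At z = 2.8: the cube (footprint 5.5×28.5) is included at this height (area 156.75 mm²); the cone at (10, 10.5) contributes a regular 32-gon of circumradius 5.575 (interpolated between r1=7 and r2=1 at t=0.237) (area = (32/2)·5.575²·sin(360°/32) = 97.02 mm²); the cube at (7.5, -3.5) is present — its section is the full 29.5×5.5 rectangle (area 162.25 mm²); the r=12 cylinder at (10.5, 7.5) gives a regular 32-gon of circumradius 12 (constant along its height) (area = (32/2)·12.000²·sin(360°/32) = 449.49 mm²); Taking the first minus the rest: starting from the 5.5×28.5 cube (156.75 mm²), the cone at (10, 10.5) partially overlaps it — only the 4.69 mm² overlap (of its 97.02 mm²) is removed, clipping the outline; the 29.5×5.5 cube at (7.5, -3.5) misses the remaining region (no effect); the r=12 cylinder at (10.5, 7.5) partially overlaps it — only the 84.27 mm² overlap (of its 449.49 mm²) is removed, clipping the outline — area = 67.78 mm². Checking containment: the cross-section at z = 2.8 is a subset of the cross-section at z = 1.

entirely on top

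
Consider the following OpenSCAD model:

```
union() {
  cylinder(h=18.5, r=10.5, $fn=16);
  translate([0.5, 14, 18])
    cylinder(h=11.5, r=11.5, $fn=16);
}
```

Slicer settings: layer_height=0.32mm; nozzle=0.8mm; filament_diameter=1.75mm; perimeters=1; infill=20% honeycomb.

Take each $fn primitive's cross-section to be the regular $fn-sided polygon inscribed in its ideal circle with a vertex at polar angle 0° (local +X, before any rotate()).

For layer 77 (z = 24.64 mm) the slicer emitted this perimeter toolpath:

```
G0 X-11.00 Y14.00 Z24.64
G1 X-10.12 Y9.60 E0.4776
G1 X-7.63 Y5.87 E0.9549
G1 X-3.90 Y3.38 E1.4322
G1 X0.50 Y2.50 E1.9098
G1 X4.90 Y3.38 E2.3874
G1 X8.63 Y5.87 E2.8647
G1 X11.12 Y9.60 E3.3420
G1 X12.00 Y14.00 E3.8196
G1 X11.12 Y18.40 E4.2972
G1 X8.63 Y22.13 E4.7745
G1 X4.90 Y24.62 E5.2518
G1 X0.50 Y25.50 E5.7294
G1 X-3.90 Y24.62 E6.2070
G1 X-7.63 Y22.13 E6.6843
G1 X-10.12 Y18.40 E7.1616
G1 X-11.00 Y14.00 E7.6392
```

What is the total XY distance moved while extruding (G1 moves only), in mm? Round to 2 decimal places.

Sum the Euclidean lengths of each G1 segment: total = 71.78 mm.

71.78 mm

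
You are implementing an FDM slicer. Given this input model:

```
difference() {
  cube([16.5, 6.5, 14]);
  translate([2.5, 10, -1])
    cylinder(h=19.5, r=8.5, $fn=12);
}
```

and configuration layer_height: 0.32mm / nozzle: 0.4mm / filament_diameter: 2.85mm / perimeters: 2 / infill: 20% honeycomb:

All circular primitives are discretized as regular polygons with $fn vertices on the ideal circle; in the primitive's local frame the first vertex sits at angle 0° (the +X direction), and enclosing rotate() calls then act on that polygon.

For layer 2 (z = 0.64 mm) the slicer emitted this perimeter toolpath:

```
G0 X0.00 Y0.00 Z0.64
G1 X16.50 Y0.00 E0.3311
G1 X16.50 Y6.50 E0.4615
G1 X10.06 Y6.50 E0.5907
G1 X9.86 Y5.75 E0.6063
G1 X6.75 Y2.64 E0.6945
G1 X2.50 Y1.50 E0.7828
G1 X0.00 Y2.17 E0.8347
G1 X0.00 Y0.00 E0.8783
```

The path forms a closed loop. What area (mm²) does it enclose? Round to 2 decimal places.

69.52 mm²

Apply the shoelace formula to the sequence of (X, Y) vertices; enclosed area = 69.52 mm².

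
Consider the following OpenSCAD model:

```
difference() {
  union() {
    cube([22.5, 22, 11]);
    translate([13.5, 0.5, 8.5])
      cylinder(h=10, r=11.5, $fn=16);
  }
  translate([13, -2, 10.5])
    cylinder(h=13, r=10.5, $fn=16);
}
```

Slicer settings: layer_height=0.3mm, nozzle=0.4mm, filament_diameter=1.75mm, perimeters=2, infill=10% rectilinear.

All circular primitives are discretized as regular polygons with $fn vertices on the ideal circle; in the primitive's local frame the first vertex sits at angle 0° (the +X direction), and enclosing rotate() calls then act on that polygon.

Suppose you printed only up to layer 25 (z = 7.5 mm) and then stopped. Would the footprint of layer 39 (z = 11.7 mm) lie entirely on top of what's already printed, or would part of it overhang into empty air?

part overhangs

Compare the two slices. At z = 7.5: the cube is present — its section is the full 22.5×22 rectangle (area 495.00 mm²); the cylinder at (13.5, 0.5) does not reach this height (z outside [8.5, 18.5]); Combining (union): only the 22.5×22 cube is present, so the union is just that shape — area = 495.00 mm²; the cylinder at (13, -2) does not reach this height (z outside [10.5, 23.5]); Taking the first minus the rest: none of the subtracted shapes is present at this height, so that combined region is unchanged — area = 495.00 mm². At z = 11.7: the cube is absent (z outside [0, 11]); the cylinder at (13.5, 0.5): section is a regular 16-gon, circumradius r=11.5 (area = (16/2)·11.500²·sin(360°/16) = 404.88 mm²); Taking the union: only the r=11.5 cylinder at (13.5, 0.5) is present, so the union is just that shape — area = 404.88 mm²; the r=10.5 cylinder at (13, -2) gives a regular 16-gon of circumradius 10.5 (constant along its height) (area = (16/2)·10.500²·sin(360°/16) = 337.53 mm²); After the difference (first − rest): starting from the result so far (404.88 mm²), the r=10.5 cylinder at (13, -2) partially overlaps it — only the 311.95 mm² overlap (of its 337.53 mm²) is removed, clipping the outline — area = 92.93 mm². Checking containment: at z = 11.7 the cross-section extends beyond the z = 7.5 cross-section by about 18.04 mm².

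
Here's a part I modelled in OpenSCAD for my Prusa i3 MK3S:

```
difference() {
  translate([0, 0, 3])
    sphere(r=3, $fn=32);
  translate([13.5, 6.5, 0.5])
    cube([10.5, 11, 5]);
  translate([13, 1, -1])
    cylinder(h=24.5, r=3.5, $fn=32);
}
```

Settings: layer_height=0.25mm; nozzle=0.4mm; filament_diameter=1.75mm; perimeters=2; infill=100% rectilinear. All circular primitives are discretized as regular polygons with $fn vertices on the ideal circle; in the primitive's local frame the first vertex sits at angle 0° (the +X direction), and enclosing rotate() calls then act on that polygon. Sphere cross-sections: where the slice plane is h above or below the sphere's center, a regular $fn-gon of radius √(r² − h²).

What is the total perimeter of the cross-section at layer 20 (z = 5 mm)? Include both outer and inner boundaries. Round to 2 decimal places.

At z = 5 mm: the r=3 sphere slices to a regular 32-gon of circumradius 2.236 (√(r²−h²) with h=2 from center) (perimeter = 2·32·2.236·sin(180°/32) = 14.03 mm); the 10.5×11 cube at (13.5, 6.5) contributes its full rectangle (perimeter 43.00 mm); the r=3.5 cylinder at (13, 1) contributes a regular 32-gon of circumradius 3.5 (perimeter = 2·32·3.500·sin(180°/32) = 21.96 mm); Subtracting the remaining from the first: starting from the r=3 sphere, the 10.5×11 cube at (13.5, 6.5) misses the remaining region (no effect); the r=3.5 cylinder at (13, 1) misses the remaining region (no effect) — boundary = 14.03 mm. Overall, the cross-section is a single solid region. Total boundary length (outer) = 14.03 mm.

14.03 mm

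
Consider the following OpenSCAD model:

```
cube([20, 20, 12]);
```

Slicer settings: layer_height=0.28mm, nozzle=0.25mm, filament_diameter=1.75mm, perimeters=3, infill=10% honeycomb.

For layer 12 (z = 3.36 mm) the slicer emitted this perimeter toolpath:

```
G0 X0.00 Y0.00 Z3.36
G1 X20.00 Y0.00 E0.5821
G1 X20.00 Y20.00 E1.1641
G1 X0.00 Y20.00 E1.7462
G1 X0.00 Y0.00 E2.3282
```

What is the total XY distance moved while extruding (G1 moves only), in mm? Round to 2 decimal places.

80.00 mm

Sum the Euclidean lengths of each G1 segment: total = 80.00 mm.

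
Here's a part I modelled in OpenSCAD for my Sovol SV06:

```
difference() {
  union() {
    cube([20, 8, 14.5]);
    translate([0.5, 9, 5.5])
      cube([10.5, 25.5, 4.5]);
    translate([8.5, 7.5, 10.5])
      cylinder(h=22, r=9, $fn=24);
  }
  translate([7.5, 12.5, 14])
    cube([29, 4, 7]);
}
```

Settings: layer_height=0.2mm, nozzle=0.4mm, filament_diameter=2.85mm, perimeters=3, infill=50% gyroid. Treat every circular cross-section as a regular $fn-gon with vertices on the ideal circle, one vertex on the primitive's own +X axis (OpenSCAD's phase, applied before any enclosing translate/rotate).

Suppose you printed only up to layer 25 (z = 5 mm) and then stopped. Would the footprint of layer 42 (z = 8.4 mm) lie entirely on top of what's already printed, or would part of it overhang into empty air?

part overhangs

Compare the two slices. At z = 5: the cube is present — its section is the full 20×8 rectangle (area 160.00 mm²); the cube at (0.5, 9) is absent (z outside [5.5, 10]); the cylinder at (8.5, 7.5) is not intersected at this z (z outside [10.5, 32.5]); Merging all regions: only the 20×8 cube is present, so the union is just that shape — area = 160.00 mm²; the cube at (7.5, 12.5) does not reach this height (z outside [14, 21]); After the difference (first − rest): none of the subtracted shapes is present at this height, so that combined region is unchanged — area = 160.00 mm². At z = 8.4: the 20×8 cube contributes its full rectangle (area 160.00 mm²); the cube at (0.5, 9) is present — its section is the full 10.5×25.5 rectangle (area 267.75 mm²); the cylinder at (8.5, 7.5) is not intersected at this z (z outside [10.5, 32.5]); Taking the union: the 2 present regions are separate (no shared area or edge), so areas and boundary lengths simply add and each stays a separate island — area = 427.75 mm²; the cube at (7.5, 12.5) is absent (z outside [14, 21]); After the difference (first − rest): none of the subtracted shapes is present at this height, so the result so far is unchanged — area = 427.75 mm². Checking containment: at z = 8.4 the cross-section extends beyond the z = 5 cross-section by about 267.75 mm².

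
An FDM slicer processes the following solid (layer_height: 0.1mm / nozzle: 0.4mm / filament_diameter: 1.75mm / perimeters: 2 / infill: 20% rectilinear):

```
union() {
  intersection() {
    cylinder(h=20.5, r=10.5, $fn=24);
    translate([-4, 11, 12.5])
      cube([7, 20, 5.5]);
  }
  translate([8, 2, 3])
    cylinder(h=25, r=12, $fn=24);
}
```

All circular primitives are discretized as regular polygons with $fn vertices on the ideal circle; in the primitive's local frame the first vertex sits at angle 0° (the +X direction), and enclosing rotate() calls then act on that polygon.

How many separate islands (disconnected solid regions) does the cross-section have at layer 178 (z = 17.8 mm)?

1

At z = 17.8 mm: the r=10.5 cylinder gives a regular 24-gon of circumradius 10.5 (constant along its height); the 7×20 cube at (-4, 11) contributes its full rectangle; After intersecting: the 7×20 cube at (-4, 11) does not overlap the r=10.5 cylinder (empty) — nothing remains; the r=12 cylinder at (8, 2) contributes a regular 24-gon of circumradius 12; Taking the union: only the r=12 cylinder at (8, 2) is present, so the union is just that shape — 1 connected region. Overall, the cross-section is a single solid region. Island count = 1.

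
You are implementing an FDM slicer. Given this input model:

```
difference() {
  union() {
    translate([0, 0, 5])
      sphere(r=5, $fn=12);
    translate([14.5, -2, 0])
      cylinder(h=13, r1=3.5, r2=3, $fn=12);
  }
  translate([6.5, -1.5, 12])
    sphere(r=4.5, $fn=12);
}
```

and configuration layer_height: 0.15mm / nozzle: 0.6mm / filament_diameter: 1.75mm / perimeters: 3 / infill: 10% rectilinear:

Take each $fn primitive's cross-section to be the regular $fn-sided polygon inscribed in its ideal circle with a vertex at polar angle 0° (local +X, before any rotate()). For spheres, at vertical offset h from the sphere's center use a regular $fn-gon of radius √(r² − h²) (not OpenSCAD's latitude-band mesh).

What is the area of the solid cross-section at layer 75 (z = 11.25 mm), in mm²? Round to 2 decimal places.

28.23 mm²

At z = 11.25 mm: the sphere is absent (|z−center|=6.250 > r=5); the cone at (14.5, -2) (r1=3.5→r2=3) has section circumradius 3.067 here — a regular 12-gon (area = (12/2)·3.067²·sin(360°/12) = 28.23 mm²); Merging all regions: only the cone at (14.5, -2) is present, so the union is just that shape — area = 28.23 mm²; the r=4.5 sphere at (6.5, -1.5) slices to a regular 12-gon of circumradius 4.437 (√(r²−h²) with h=0.75 from center) (area = (12/2)·4.437²·sin(360°/12) = 59.06 mm²); After the difference (first − rest): starting from that combined region (28.23 mm²), the r=4.5 sphere at (6.5, -1.5) misses the remaining region (no effect) — area = 28.23 mm². Overall, the cross-section is a single solid region. Net area = 28.23 mm².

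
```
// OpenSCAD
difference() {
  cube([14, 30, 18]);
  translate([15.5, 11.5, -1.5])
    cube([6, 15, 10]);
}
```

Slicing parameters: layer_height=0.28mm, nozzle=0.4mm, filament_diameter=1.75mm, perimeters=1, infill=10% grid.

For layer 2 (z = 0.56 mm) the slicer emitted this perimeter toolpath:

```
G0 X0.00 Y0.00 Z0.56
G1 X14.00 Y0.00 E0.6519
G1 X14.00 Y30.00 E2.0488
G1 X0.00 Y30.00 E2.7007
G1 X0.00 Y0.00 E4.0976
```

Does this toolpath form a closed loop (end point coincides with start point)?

Start point (G0): (0.00, 0.00). End point (last G1): the path returns to the start — closed.

yes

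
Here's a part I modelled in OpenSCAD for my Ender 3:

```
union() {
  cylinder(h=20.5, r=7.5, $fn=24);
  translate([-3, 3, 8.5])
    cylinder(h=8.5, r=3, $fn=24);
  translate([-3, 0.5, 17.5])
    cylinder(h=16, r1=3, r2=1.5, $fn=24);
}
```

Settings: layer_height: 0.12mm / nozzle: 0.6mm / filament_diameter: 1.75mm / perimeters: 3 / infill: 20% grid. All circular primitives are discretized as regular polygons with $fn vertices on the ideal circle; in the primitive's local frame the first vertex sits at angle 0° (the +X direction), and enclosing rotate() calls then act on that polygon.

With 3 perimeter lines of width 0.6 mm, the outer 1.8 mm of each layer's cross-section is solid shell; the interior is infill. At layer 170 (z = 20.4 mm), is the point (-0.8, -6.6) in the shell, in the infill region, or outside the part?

shell

At z = 20.4 mm: the cylinder: section is a regular 24-gon, circumradius r=7.5; the cylinder at (-3, 3) is absent (z outside [8.5, 17]); the cone at (-3, 0.5): at t=0.181 of its height the radius interpolates to r₁+(r₂−r₁)t = 2.728, giving a regular 24-gon of that circumradius; Merging all regions: the cone at (-3, 0.5) lies entirely inside the r=7.5 cylinder, so the union is just the r=7.5 cylinder — 1 connected region. Overall, the cross-section is a single solid region. The nearest boundary edge runs (-0.00, -7.50)→(-1.94, -7.24); distance from the point to it = 0.79 mm. The point is inside the cross-section, 0.79 mm from the nearest boundary — within the 1.8 mm shell band (3 × 0.6).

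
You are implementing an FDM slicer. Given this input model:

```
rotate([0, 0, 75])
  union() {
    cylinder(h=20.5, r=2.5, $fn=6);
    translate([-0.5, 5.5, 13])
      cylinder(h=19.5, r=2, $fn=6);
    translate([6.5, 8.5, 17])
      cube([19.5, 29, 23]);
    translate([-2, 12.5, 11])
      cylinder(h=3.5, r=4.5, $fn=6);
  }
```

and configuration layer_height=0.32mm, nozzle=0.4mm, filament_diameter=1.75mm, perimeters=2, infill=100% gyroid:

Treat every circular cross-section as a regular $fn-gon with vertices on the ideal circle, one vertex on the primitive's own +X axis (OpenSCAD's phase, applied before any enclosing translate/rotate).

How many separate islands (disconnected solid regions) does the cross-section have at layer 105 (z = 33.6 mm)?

At z = 33.6 mm: the cylinder does not reach this height (z outside [0, 20.5]); the cylinder at (-0.5, 5.5) is not intersected at this z (z outside [13, 32.5]); the cube at (6.5, 8.5) (footprint 19.5×29) is included at this height; the cylinder at (-2, 12.5) is absent (z outside [11, 14.5]); Taking the union: only the 19.5×29 cube at (6.5, 8.5) is present, so the union is just that shape — 1 connected region; (rotated 75° about Z; rotation is an isometry so areas/perimeters/island counts are preserved). Overall, the cross-section is a single solid region. Island count = 1.

1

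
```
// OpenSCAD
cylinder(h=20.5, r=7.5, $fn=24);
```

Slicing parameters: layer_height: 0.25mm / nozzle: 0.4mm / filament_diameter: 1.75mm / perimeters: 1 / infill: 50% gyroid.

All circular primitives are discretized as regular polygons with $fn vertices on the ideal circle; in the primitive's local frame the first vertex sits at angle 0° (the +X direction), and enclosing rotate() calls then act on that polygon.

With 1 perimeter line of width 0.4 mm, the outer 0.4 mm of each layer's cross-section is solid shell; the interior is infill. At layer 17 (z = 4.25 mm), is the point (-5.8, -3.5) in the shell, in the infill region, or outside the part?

infill

At z = 4.25 mm: the r=7.5 cylinder contributes a regular 24-gon of circumradius 7.5. Overall, the cross-section is a single solid region. The nearest boundary edge runs (-6.50, -3.75)→(-5.30, -5.30); distance from the point to it = 0.70 mm. The point is inside the cross-section and 0.70 mm from the nearest boundary — more than the 0.4 mm shell width (1 × 0.4), so it's in the infill interior.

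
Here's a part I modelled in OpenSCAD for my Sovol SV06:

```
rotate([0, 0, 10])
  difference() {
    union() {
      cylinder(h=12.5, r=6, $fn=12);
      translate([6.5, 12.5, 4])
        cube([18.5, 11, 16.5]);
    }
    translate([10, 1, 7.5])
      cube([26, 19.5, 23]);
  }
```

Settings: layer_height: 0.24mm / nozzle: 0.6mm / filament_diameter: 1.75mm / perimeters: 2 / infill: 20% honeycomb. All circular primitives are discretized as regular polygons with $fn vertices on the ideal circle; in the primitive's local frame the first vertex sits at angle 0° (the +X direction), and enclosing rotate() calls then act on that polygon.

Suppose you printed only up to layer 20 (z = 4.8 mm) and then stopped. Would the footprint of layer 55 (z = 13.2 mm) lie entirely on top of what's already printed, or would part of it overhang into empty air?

entirely on top

Compare the two slices. At z = 4.8: the r=6 cylinder contributes a regular 12-gon of circumradius 6 (area = (12/2)·6.000²·sin(360°/12) = 108.00 mm²); the cube at (6.5, 12.5) is present — its section is the full 18.5×11 rectangle (area 203.50 mm²); Taking the union: the 2 present regions are separate (no shared area or edge), so areas and boundary lengths simply add and each stays a separate island — area = 311.50 mm²; the cube at (10, 1) does not reach this height (z outside [7.5, 30.5]); Taking the first minus the rest: none of the subtracted shapes is present at this height, so the result so far is unchanged — area = 311.50 mm²; (rotated 10° about Z; rotation is an isometry so areas/perimeters/island counts are preserved). At z = 13.2: the cylinder is absent (z outside [0, 12.5]); the 18.5×11 cube at (6.5, 12.5) contributes its full rectangle (area 203.50 mm²); Merging all regions: only the 18.5×11 cube at (6.5, 12.5) is present, so the union is just that shape — area = 203.50 mm²; the cube at (10, 1) (footprint 26×19.5) is included at this height (area 507.00 mm²); Subtracting the remaining from the first: starting from that combined region (203.50 mm²), the 26×19.5 cube at (10, 1) partially overlaps it — only the 120.00 mm² overlap (of its 507.00 mm²) is removed, clipping the outline — area = 83.50 mm²; (whole slice rotated 10° about Z — lengths, areas and connectivity unchanged). Checking containment: the cross-section at z = 13.2 is a subset of the cross-section at z = 4.8.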